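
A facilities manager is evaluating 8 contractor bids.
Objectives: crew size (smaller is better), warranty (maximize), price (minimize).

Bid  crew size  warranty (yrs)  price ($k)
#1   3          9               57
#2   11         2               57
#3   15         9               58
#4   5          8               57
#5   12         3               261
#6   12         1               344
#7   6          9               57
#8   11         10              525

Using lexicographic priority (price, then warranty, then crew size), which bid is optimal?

First minimize price: best is 57, kept {#1, #2, #4, #7}.
Then maximize warranty: best is 9, kept {#1, #7}.
Then minimize crew size: best is 3, kept {#1}.

#1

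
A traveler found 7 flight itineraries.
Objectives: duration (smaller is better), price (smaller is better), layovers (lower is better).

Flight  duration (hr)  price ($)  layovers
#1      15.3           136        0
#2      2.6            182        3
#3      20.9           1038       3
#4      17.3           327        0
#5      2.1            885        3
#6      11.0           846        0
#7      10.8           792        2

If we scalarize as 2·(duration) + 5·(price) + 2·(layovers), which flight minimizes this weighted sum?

#1: 2·15.3 + 5·136 + 2·0 = 710.6
#2: 2·2.6 + 5·182 + 2·3 = 921.2
#3: 2·20.9 + 5·1038 + 2·3 = 5237.8
#4: 2·17.3 + 5·327 + 2·0 = 1669.6
#5: 2·2.1 + 5·885 + 2·3 = 4435.2
#6: 2·11.0 + 5·846 + 2·0 = 4252.0
#7: 2·10.8 + 5·792 + 2·2 = 3985.6
Lowest: #1 at 710.6.

#1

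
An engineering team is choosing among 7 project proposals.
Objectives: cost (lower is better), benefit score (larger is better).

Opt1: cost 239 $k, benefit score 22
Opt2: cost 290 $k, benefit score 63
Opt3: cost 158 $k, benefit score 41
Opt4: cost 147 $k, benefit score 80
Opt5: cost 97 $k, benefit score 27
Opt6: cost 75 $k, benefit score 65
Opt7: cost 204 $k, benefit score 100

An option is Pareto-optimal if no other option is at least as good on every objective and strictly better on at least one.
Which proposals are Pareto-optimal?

Opt1: dominated by Opt3 (cost 158≤239, benefit score 41≥22).
Opt2: dominated by Opt4 (cost 147≤290, benefit score 80≥63).
Opt3: dominated by Opt4 (cost 147≤158, benefit score 80≥41).
Opt4: not dominated.
Opt5: dominated by Opt6 (cost 75≤97, benefit score 65≥27).
Opt6: not dominated (best cost).
Opt7: not dominated (best benefit score).

Opt4, Opt6, Opt7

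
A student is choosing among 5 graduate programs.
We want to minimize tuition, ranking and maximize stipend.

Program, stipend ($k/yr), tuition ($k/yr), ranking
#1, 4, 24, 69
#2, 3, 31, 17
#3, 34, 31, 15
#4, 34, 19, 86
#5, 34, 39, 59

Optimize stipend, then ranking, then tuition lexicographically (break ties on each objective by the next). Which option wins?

First maximize stipend: best is 34, kept {#3, #4, #5}.
Then minimize ranking: best is 15, kept {#3}.

#3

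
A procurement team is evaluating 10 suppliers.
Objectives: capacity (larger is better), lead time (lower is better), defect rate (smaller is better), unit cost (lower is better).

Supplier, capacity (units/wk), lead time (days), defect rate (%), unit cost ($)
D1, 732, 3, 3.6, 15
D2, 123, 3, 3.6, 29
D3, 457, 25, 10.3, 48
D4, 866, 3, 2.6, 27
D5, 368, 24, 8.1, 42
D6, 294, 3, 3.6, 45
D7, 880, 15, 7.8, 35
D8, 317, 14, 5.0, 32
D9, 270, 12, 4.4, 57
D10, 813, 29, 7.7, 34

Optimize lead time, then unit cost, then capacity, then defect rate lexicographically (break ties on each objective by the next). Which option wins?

First minimize lead time: best is 3, kept {D1, D2, D4, D6}.
Then minimize unit cost: best is 15, kept {D1}.

D1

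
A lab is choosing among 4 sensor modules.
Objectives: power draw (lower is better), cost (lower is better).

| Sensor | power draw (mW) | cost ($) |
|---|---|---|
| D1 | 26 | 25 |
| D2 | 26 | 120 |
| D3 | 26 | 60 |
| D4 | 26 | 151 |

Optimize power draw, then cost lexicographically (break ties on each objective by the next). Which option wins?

D1

First minimize power draw: best is 26, kept {D1, D2, D3, D4}.
Then minimize cost: best is 25, kept {D1}.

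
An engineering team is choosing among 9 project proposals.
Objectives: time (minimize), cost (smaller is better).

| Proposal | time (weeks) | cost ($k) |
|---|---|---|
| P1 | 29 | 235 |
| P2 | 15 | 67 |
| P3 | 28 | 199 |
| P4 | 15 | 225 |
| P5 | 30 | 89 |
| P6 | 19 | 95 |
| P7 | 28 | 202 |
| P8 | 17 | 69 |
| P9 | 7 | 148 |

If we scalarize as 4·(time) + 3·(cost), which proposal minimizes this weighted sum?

P1: 4·29 + 3·235 = 821
P2: 4·15 + 3·67 = 261
P3: 4·28 + 3·199 = 709
P4: 4·15 + 3·225 = 735
P5: 4·30 + 3·89 = 387
P6: 4·19 + 3·95 = 361
P7: 4·28 + 3·202 = 718
P8: 4·17 + 3·69 = 275
P9: 4·7 + 3·148 = 472
Lowest: P2 at 261.

P2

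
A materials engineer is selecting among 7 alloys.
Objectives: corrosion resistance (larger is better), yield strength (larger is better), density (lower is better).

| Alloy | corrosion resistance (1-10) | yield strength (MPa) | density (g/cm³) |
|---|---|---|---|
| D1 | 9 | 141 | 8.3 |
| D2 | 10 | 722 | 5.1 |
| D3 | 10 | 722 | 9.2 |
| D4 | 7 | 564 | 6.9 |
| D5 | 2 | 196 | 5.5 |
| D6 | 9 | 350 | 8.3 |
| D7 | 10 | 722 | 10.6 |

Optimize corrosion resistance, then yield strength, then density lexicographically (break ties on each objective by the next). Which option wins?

D2

First maximize corrosion resistance: best is 10, kept {D2, D3, D7}.
Then maximize yield strength: best is 722, kept {D2, D3, D7}.
Then minimize density: best is 5.1, kept {D2}.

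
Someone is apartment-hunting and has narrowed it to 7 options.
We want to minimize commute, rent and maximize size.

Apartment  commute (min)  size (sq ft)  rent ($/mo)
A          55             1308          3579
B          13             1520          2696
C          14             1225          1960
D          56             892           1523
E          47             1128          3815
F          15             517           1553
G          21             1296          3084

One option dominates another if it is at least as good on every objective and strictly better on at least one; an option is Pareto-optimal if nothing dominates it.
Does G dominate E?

G vs E: commute 21≤47, size 1296≥1128, rent 3084≤3815 — G is at least as good on every objective with at least one strict improvement.

Yes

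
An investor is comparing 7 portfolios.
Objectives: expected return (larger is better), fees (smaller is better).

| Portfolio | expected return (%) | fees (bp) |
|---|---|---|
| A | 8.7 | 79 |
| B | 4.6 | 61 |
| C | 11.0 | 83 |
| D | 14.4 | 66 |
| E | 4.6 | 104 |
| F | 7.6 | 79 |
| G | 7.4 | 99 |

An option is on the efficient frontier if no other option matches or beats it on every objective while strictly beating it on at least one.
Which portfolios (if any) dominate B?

A: worse on fees (79 vs 61).
C: worse on fees (83 vs 61).
D: worse on fees (66 vs 61).
E: worse on fees (104 vs 61).
F: worse on fees (79 vs 61).
G: worse on fees (99 vs 61).
No option dominates B.

none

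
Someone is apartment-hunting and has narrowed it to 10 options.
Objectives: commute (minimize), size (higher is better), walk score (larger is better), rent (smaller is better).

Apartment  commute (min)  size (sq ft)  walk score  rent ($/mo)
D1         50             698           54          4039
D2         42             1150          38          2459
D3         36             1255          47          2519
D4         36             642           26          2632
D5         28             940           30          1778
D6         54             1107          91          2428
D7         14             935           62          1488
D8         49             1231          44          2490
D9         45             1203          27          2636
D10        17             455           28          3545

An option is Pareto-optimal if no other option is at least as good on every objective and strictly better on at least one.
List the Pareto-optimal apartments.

D1: dominated by D7 (commute 14≤50, size 935≥698, walk score 62≥54, rent 1488≤4039).
D2: not dominated.
D3: not dominated (best size).
D4: dominated by D3 (commute 36≤36, size 1255≥642, walk score 47≥26, rent 2519≤2632).
D5: not dominated.
D6: not dominated (best walk score).
D7: not dominated (best commute).
D8: not dominated.
D9: dominated by D3 (commute 36≤45, size 1255≥1203, walk score 47≥27, rent 2519≤2636).
D10: dominated by D7 (commute 14≤17, size 935≥455, walk score 62≥28, rent 1488≤3545).

D2, D3, D5, D6, D7, D8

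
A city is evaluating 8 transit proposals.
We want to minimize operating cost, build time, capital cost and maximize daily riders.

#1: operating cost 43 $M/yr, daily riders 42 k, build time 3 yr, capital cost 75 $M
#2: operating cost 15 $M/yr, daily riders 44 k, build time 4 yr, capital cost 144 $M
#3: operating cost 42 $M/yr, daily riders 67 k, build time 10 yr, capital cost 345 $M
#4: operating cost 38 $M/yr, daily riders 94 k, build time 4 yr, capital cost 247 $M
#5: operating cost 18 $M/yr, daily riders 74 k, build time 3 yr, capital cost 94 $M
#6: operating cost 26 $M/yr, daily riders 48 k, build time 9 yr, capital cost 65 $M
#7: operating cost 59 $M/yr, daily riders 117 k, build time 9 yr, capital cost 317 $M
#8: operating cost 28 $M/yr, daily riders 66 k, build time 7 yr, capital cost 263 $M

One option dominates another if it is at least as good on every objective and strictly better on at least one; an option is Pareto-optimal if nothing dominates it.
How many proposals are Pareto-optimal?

6

#1: not dominated.
#2: not dominated (best operating cost).
#3: dominated by #4 (operating cost 38≤42, daily riders 94≥67, build time 4≤10, capital cost 247≤345).
#4: not dominated.
#5: not dominated.
#6: not dominated (best capital cost).
#7: not dominated (best daily riders).
#8: dominated by #5 (operating cost 18≤28, daily riders 74≥66, build time 3≤7, capital cost 94≤263).
Pareto-optimal: #1, #2, #4, #5, #6, #7 → 6.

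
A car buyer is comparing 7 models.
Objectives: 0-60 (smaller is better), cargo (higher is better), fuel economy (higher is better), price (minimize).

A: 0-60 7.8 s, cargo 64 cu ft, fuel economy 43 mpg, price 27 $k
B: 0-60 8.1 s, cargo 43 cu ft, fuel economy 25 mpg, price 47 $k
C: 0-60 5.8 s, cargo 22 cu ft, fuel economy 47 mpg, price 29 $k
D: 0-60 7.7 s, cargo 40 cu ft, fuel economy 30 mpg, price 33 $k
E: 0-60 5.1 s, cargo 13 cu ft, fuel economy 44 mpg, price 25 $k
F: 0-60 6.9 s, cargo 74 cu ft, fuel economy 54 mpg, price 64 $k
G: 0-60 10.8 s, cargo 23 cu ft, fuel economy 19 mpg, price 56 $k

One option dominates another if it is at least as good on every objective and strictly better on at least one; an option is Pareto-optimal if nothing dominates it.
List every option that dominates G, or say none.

A: 0-60 7.8≤10.8, cargo 64≥23, fuel economy 43≥19, price 27≤56 — dominates G.
B: 0-60 8.1≤10.8, cargo 43≥23, fuel economy 25≥19, price 47≤56 — dominates G.
D: 0-60 7.7≤10.8, cargo 40≥23, fuel economy 30≥19, price 33≤56 — dominates G.
Others (C, E, F) are each worse than G on at least one objective.

A, B, D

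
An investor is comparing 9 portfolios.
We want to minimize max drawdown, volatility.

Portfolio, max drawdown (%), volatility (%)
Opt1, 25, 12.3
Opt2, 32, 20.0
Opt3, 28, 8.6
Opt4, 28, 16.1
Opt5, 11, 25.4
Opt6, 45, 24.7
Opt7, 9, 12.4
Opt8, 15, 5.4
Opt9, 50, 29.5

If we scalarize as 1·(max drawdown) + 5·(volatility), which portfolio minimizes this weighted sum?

Opt1: 1·25 + 5·12.3 = 86.5
Opt2: 1·32 + 5·20.0 = 132.0
Opt3: 1·28 + 5·8.6 = 71.0
Opt4: 1·28 + 5·16.1 = 108.5
Opt5: 1·11 + 5·25.4 = 138.0
Opt6: 1·45 + 5·24.7 = 168.5
Opt7: 1·9 + 5·12.4 = 71.0
Opt8: 1·15 + 5·5.4 = 42.0
Opt9: 1·50 + 5·29.5 = 197.5
Lowest: Opt8 at 42.0.

Opt8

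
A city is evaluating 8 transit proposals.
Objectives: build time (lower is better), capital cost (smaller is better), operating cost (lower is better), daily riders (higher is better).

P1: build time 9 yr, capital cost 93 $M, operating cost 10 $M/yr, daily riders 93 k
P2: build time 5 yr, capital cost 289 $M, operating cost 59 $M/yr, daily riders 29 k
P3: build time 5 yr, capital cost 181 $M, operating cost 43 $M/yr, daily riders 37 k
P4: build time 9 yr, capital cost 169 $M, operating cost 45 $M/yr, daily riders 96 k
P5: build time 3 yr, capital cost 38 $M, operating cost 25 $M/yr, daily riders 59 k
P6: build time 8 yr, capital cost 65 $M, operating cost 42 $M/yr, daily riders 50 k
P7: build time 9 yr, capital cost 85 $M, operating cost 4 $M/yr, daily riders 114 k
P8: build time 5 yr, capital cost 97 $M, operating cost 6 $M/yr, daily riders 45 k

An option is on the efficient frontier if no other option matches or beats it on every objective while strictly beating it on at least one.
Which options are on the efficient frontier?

P1: dominated by P7 (build time 9≤9, capital cost 85≤93, operating cost 4≤10, daily riders 114≥93).
P2: dominated by P3 (build time 5≤5, capital cost 181≤289, operating cost 43≤59, daily riders 37≥29).
P3: dominated by P5 (build time 3≤5, capital cost 38≤181, operating cost 25≤43, daily riders 59≥37).
P4: dominated by P7 (build time 9≤9, capital cost 85≤169, operating cost 4≤45, daily riders 114≥96).
P5: not dominated (best build time).
P6: dominated by P5 (build time 3≤8, capital cost 38≤65, operating cost 25≤42, daily riders 59≥50).
P7: not dominated (best operating cost).
P8: not dominated.

P5, P7, P8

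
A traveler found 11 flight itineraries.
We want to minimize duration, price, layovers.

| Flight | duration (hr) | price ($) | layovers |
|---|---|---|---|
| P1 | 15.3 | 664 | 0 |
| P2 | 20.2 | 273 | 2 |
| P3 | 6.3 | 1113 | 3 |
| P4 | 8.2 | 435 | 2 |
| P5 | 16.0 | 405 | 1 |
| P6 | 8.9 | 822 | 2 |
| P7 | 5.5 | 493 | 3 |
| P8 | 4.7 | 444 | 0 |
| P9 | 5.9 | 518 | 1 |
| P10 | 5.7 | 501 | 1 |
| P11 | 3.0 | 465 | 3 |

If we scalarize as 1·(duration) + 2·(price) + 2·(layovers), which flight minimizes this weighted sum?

P1: 1·15.3 + 2·664 + 2·0 = 1343.3
P2: 1·20.2 + 2·273 + 2·2 = 570.2
P3: 1·6.3 + 2·1113 + 2·3 = 2238.3
P4: 1·8.2 + 2·435 + 2·2 = 882.2
P5: 1·16.0 + 2·405 + 2·1 = 828.0
P6: 1·8.9 + 2·822 + 2·2 = 1656.9
P7: 1·5.5 + 2·493 + 2·3 = 997.5
P8: 1·4.7 + 2·444 + 2·0 = 892.7
P9: 1·5.9 + 2·518 + 2·1 = 1043.9
P10: 1·5.7 + 2·501 + 2·1 = 1009.7
P11: 1·3.0 + 2·465 + 2·3 = 939.0
Lowest: P2 at 570.2.

P2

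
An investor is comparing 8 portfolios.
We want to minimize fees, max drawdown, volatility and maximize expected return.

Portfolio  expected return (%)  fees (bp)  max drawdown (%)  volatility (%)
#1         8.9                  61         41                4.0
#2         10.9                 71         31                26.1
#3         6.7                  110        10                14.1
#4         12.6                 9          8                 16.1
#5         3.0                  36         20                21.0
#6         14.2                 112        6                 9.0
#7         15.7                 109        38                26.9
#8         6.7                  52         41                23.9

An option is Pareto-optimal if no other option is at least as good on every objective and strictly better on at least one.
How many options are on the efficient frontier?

#1: not dominated (best volatility).
#2: dominated by #4 (expected return 12.6≥10.9, fees 9≤71, max drawdown 8≤31, volatility 16.1≤26.1).
#3: not dominated.
#4: not dominated (best fees).
#5: dominated by #4 (expected return 12.6≥3.0, fees 9≤36, max drawdown 8≤20, volatility 16.1≤21.0).
#6: not dominated (best max drawdown).
#7: not dominated (best expected return).
#8: dominated by #4 (expected return 12.6≥6.7, fees 9≤52, max drawdown 8≤41, volatility 16.1≤23.9).
Pareto-optimal: #1, #3, #4, #6, #7 → 5.

5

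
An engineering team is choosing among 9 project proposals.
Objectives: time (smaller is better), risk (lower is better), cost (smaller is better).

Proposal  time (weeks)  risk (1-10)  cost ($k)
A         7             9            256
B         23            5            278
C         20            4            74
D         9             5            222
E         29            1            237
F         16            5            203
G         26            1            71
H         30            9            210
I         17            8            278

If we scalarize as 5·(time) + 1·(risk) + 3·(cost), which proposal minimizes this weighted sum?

C

A: 5·7 + 1·9 + 3·256 = 812
B: 5·23 + 1·5 + 3·278 = 954
C: 5·20 + 1·4 + 3·74 = 326
D: 5·9 + 1·5 + 3·222 = 716
E: 5·29 + 1·1 + 3·237 = 857
F: 5·16 + 1·5 + 3·203 = 694
G: 5·26 + 1·1 + 3·71 = 344
H: 5·30 + 1·9 + 3·210 = 789
I: 5·17 + 1·8 + 3·278 = 927
Lowest: C at 326.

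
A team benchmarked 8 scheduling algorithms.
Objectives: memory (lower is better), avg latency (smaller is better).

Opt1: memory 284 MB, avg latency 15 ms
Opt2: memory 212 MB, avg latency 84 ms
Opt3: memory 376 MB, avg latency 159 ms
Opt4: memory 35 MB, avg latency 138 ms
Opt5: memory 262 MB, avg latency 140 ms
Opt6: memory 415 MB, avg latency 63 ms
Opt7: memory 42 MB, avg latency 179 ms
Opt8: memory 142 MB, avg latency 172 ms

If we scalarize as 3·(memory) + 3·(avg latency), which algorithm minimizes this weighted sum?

Opt4

Opt1: 3·284 + 3·15 = 897
Opt2: 3·212 + 3·84 = 888
Opt3: 3·376 + 3·159 = 1605
Opt4: 3·35 + 3·138 = 519
Opt5: 3·262 + 3·140 = 1206
Opt6: 3·415 + 3·63 = 1434
Opt7: 3·42 + 3·179 = 663
Opt8: 3·142 + 3·172 = 942
Lowest: Opt4 at 519.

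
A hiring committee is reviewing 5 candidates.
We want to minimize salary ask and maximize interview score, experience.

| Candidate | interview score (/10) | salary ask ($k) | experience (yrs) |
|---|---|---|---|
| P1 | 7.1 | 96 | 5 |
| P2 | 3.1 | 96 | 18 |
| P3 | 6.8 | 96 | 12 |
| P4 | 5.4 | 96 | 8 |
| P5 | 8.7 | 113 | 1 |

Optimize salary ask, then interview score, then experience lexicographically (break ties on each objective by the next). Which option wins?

P1

First minimize salary ask: best is 96, kept {P1, P2, P3, P4}.
Then maximize interview score: best is 7.1, kept {P1}.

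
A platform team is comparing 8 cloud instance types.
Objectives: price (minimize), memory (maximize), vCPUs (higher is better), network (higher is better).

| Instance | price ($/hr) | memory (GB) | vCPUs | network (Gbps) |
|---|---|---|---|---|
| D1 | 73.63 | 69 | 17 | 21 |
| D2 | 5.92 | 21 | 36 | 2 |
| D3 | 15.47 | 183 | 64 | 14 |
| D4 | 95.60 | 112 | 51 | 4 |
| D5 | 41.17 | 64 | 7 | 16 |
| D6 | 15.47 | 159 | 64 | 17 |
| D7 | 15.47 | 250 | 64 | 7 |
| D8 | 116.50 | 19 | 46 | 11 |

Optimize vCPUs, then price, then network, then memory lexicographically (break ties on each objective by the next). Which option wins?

First maximize vCPUs: best is 64, kept {D3, D6, D7}.
Then minimize price: best is 15.47, kept {D3, D6, D7}.
Then maximize network: best is 17, kept {D6}.

D6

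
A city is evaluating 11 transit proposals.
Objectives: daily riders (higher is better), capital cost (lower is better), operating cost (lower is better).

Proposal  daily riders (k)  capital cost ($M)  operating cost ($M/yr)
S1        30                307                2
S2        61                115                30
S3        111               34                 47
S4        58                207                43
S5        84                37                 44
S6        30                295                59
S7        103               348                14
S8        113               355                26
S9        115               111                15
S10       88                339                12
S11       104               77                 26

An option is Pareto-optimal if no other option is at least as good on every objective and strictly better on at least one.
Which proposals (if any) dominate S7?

none

S1: worse on daily riders (30 vs 103).
S2: worse on daily riders (61 vs 103).
S3: worse on operating cost (47 vs 14).
S4: worse on daily riders (58 vs 103).
S5: worse on daily riders (84 vs 103).
S6: worse on daily riders (30 vs 103).
S8: worse on capital cost (355 vs 348).
S9: worse on operating cost (15 vs 14).
S10: worse on daily riders (88 vs 103).
S11: worse on operating cost (26 vs 14).
No option dominates S7.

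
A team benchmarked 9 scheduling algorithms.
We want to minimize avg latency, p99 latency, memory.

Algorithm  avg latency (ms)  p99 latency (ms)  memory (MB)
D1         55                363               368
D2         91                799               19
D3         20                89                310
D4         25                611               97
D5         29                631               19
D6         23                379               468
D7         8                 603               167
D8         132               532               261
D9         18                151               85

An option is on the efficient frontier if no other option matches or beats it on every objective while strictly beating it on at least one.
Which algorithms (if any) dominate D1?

D3, D9

D3: avg latency 20≤55, p99 latency 89≤363, memory 310≤368 — dominates D1.
D9: avg latency 18≤55, p99 latency 151≤363, memory 85≤368 — dominates D1.
Others (D2, D4, D5, D6, D7, D8) are each worse than D1 on at least one objective.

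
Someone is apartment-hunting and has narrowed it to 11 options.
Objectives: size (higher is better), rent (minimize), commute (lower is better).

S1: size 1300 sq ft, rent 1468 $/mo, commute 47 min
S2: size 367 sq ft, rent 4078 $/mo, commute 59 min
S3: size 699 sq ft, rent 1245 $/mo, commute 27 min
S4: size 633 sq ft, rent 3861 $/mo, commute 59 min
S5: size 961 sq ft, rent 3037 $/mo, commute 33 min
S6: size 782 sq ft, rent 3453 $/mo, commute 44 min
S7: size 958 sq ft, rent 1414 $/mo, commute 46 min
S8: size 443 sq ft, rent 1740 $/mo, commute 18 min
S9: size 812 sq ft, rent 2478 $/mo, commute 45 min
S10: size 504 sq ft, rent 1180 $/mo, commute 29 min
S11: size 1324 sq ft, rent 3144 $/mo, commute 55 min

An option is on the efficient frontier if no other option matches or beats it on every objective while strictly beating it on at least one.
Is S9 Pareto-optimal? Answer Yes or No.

Yes

S1: worse on commute (47 vs 45).
S2: worse on size (367 vs 812).
S3: worse on size (699 vs 812).
S4: worse on size (633 vs 812).
S5: worse on rent (3037 vs 2478).
S6: worse on size (782 vs 812).
S7: worse on commute (46 vs 45).
S8: worse on size (443 vs 812).
S10: worse on size (504 vs 812).
S11: worse on rent (3144 vs 2478).
No option is at least as good as S9 on every objective and strictly better on one.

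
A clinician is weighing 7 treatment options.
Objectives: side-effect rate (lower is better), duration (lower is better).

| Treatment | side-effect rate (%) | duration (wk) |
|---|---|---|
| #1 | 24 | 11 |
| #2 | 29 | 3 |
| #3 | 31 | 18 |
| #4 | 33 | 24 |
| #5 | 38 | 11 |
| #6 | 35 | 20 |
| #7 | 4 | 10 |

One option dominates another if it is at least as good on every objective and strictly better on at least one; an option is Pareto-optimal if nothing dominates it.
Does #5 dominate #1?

No

#5 vs #1: #5 is worse on side-effect rate (38 vs 24), so it does not dominate #1.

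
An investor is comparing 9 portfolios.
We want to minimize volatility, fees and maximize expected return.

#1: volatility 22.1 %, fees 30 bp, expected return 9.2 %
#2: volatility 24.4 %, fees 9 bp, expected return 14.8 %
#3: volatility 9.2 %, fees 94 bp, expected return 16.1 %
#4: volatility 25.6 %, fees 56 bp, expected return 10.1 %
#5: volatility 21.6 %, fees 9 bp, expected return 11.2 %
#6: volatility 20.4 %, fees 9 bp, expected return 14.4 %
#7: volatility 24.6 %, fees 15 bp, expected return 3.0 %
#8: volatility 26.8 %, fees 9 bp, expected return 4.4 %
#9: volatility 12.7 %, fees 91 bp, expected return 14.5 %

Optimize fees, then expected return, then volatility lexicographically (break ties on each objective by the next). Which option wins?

#2

First minimize fees: best is 9, kept {#2, #5, #6, #8}.
Then maximize expected return: best is 14.8, kept {#2}.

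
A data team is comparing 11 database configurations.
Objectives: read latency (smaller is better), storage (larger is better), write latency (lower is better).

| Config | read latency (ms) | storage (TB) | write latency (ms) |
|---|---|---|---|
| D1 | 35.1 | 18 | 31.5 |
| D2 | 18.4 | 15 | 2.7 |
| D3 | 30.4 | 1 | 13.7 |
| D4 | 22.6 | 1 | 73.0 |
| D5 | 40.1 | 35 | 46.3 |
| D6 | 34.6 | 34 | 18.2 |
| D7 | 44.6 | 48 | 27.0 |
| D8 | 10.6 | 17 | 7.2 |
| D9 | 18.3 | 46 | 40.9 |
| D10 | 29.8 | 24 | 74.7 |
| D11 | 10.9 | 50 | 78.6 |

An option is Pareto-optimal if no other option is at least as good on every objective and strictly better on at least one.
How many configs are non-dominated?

6

D1: dominated by D6 (read latency 34.6≤35.1, storage 34≥18, write latency 18.2≤31.5).
D2: not dominated (best write latency).
D3: dominated by D2 (read latency 18.4≤30.4, storage 15≥1, write latency 2.7≤13.7).
D4: dominated by D2 (read latency 18.4≤22.6, storage 15≥1, write latency 2.7≤73.0).
D5: dominated by D9 (read latency 18.3≤40.1, storage 46≥35, write latency 40.9≤46.3).
D6: not dominated.
D7: not dominated.
D8: not dominated (best read latency).
D9: not dominated.
D10: dominated by D9 (read latency 18.3≤29.8, storage 46≥24, write latency 40.9≤74.7).
D11: not dominated (best storage).
Pareto-optimal: D2, D6, D7, D8, D9, D11 → 6.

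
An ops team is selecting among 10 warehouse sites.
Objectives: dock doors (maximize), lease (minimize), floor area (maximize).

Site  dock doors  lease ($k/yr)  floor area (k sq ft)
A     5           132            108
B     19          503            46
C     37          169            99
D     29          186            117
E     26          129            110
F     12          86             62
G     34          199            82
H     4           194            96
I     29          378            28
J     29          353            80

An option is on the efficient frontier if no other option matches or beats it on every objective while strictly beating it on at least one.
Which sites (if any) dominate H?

A: dock doors 5≥4, lease 132≤194, floor area 108≥96 — dominates H.
C: dock doors 37≥4, lease 169≤194, floor area 99≥96 — dominates H.
D: dock doors 29≥4, lease 186≤194, floor area 117≥96 — dominates H.
E: dock doors 26≥4, lease 129≤194, floor area 110≥96 — dominates H.
Others (B, F, G, I, J) are each worse than H on at least one objective.

A, C, D, E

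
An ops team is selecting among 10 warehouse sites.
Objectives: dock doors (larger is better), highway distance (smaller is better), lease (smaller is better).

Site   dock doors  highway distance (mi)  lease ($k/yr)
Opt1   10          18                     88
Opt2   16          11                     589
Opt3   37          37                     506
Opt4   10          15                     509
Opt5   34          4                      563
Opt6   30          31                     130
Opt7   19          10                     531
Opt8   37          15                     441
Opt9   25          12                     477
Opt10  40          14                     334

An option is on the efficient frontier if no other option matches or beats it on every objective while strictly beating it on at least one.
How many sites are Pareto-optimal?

6

Opt1: not dominated (best lease).
Opt2: dominated by Opt5 (dock doors 34≥16, highway distance 4≤11, lease 563≤589).
Opt3: dominated by Opt8 (dock doors 37≥37, highway distance 15≤37, lease 441≤506).
Opt4: dominated by Opt8 (dock doors 37≥10, highway distance 15≤15, lease 441≤509).
Opt5: not dominated (best highway distance).
Opt6: not dominated.
Opt7: not dominated.
Opt8: dominated by Opt10 (dock doors 40≥37, highway distance 14≤15, lease 334≤441).
Opt9: not dominated.
Opt10: not dominated (best dock doors).
Pareto-optimal: Opt1, Opt5, Opt6, Opt7, Opt9, Opt10 → 6.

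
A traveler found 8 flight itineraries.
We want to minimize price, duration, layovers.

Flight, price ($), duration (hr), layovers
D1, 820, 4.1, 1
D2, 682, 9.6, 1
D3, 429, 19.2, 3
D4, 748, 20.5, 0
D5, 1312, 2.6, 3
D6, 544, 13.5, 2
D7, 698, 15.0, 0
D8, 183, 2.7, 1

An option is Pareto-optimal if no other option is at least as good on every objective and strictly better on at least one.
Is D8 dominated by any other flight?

No

D1: worse on price (820 vs 183).
D2: worse on price (682 vs 183).
D3: worse on price (429 vs 183).
D4: worse on price (748 vs 183).
D5: worse on price (1312 vs 183).
D6: worse on price (544 vs 183).
D7: worse on price (698 vs 183).
No option is at least as good as D8 on every objective and strictly better on one.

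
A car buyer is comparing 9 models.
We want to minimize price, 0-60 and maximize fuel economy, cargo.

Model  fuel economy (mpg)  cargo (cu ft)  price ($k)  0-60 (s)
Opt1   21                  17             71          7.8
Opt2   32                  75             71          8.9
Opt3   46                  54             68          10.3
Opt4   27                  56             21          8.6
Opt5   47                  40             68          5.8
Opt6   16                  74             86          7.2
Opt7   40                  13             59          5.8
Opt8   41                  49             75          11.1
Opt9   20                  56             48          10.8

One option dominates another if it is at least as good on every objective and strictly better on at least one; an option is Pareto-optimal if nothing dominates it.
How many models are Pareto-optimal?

Opt1: dominated by Opt5 (fuel economy 47≥21, cargo 40≥17, price 68≤71, 0-60 5.8≤7.8).
Opt2: not dominated (best cargo).
Opt3: not dominated.
Opt4: not dominated (best price).
Opt5: not dominated (best fuel economy).
Opt6: not dominated.
Opt7: not dominated.
Opt8: dominated by Opt3 (fuel economy 46≥41, cargo 54≥49, price 68≤75, 0-60 10.3≤11.1).
Opt9: dominated by Opt4 (fuel economy 27≥20, cargo 56≥56, price 21≤48, 0-60 8.6≤10.8).
Pareto-optimal: Opt2, Opt3, Opt4, Opt5, Opt6, Opt7 → 6.

6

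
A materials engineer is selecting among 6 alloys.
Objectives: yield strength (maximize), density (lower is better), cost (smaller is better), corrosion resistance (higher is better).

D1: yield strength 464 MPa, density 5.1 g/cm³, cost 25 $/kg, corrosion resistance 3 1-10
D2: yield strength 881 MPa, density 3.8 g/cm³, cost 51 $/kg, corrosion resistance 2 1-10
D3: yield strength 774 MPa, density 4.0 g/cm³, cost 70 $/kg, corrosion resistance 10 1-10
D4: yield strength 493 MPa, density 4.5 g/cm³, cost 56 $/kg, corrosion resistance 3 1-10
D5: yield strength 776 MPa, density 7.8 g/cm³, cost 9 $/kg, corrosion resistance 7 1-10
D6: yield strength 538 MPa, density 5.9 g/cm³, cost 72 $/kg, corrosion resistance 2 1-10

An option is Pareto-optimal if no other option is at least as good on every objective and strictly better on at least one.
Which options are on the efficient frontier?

D1: not dominated.
D2: not dominated (best yield strength).
D3: not dominated (best corrosion resistance).
D4: not dominated.
D5: not dominated (best cost).
D6: dominated by D2 (yield strength 881≥538, density 3.8≤5.9, cost 51≤72, corrosion resistance 2≥2).

D1, D2, D3, D4, D5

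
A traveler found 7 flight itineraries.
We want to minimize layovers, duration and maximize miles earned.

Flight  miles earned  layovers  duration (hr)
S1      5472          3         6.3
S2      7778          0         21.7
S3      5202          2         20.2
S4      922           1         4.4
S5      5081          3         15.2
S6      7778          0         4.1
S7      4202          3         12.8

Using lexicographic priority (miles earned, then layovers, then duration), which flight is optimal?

First maximize miles earned: best is 7778, kept {S2, S6}.
Then minimize layovers: best is 0, kept {S2, S6}.
Then minimize duration: best is 4.1, kept {S6}.

S6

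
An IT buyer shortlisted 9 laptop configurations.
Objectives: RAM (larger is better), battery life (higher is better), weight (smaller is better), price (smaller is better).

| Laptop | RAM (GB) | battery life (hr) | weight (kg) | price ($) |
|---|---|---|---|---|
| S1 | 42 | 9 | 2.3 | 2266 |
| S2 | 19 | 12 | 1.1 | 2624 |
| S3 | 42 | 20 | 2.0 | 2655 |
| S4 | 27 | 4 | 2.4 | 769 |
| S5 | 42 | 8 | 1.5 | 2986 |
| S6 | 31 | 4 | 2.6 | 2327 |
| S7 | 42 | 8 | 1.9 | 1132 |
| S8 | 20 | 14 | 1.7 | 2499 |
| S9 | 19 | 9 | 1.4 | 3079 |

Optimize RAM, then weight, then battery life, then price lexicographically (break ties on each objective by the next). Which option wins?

First maximize RAM: best is 42, kept {S1, S3, S5, S7}.
Then minimize weight: best is 1.5, kept {S5}.

S5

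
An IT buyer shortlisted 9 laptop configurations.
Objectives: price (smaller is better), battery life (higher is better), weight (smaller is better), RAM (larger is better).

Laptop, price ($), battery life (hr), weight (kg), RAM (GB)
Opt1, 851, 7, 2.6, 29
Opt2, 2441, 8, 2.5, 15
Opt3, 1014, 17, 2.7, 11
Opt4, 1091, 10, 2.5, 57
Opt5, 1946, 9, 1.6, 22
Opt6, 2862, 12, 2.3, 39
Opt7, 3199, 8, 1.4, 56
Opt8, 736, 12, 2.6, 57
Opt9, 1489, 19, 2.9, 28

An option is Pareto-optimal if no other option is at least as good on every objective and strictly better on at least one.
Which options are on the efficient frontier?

Opt3, Opt4, Opt5, Opt6, Opt7, Opt8, Opt9

Opt1: dominated by Opt8 (price 736≤851, battery life 12≥7, weight 2.6≤2.6, RAM 57≥29).
Opt2: dominated by Opt4 (price 1091≤2441, battery life 10≥8, weight 2.5≤2.5, RAM 57≥15).
Opt3: not dominated.
Opt4: not dominated.
Opt5: not dominated.
Opt6: not dominated.
Opt7: not dominated (best weight).
Opt8: not dominated (best price).
Opt9: not dominated (best battery life).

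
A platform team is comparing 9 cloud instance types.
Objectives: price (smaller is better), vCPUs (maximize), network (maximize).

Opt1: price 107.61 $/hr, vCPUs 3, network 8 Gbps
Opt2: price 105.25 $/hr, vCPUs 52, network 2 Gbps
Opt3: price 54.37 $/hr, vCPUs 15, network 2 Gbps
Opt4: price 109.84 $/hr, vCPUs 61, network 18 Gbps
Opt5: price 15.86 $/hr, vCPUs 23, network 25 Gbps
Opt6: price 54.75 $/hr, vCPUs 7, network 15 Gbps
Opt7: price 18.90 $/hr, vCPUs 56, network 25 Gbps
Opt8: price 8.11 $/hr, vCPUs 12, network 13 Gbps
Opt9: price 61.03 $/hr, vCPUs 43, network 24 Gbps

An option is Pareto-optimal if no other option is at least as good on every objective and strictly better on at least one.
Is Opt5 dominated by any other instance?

No

Opt1: worse on price (107.61 vs 15.86).
Opt2: worse on price (105.25 vs 15.86).
Opt3: worse on price (54.37 vs 15.86).
Opt4: worse on price (109.84 vs 15.86).
Opt6: worse on price (54.75 vs 15.86).
Opt7: worse on price (18.90 vs 15.86).
Opt8: worse on vCPUs (12 vs 23).
Opt9: worse on price (61.03 vs 15.86).
No option is at least as good as Opt5 on every objective and strictly better on one.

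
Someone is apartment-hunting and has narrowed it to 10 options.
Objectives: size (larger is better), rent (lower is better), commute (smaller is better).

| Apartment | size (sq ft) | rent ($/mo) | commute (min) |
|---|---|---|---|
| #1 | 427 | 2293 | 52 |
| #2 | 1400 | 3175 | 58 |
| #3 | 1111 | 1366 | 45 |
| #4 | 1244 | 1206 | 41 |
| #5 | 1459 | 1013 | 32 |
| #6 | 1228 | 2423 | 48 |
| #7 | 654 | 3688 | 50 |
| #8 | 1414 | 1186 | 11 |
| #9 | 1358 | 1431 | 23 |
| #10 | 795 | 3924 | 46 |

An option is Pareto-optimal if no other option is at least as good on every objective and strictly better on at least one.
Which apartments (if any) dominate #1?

#3, #4, #5, #8, #9

#3: size 1111≥427, rent 1366≤2293, commute 45≤52 — dominates #1.
#4: size 1244≥427, rent 1206≤2293, commute 41≤52 — dominates #1.
#5: size 1459≥427, rent 1013≤2293, commute 32≤52 — dominates #1.
#8: size 1414≥427, rent 1186≤2293, commute 11≤52 — dominates #1.
#9: size 1358≥427, rent 1431≤2293, commute 23≤52 — dominates #1.
Others (#2, #6, #7, #10) are each worse than #1 on at least one objective.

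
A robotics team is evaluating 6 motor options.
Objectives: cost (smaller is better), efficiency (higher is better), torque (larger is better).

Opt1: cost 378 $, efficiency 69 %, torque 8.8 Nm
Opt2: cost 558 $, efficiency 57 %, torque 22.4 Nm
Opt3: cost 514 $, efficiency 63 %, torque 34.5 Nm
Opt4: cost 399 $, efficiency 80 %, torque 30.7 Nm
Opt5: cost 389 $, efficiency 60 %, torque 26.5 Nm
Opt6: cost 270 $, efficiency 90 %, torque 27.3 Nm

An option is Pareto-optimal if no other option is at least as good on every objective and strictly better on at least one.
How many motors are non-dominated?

3

Opt1: dominated by Opt6 (cost 270≤378, efficiency 90≥69, torque 27.3≥8.8).
Opt2: dominated by Opt3 (cost 514≤558, efficiency 63≥57, torque 34.5≥22.4).
Opt3: not dominated (best torque).
Opt4: not dominated.
Opt5: dominated by Opt6 (cost 270≤389, efficiency 90≥60, torque 27.3≥26.5).
Opt6: not dominated (best cost).
Pareto-optimal: Opt3, Opt4, Opt6 → 3.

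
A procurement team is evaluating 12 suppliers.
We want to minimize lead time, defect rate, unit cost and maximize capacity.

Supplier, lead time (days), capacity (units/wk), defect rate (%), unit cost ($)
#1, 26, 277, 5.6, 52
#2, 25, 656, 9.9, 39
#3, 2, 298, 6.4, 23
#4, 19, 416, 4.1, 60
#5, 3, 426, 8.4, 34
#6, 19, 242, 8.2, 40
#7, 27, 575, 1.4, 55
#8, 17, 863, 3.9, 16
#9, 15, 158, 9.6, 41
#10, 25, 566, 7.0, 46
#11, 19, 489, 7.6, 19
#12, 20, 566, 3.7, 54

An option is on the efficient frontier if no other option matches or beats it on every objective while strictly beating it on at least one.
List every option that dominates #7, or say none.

none

#1: worse on capacity (277 vs 575).
#2: worse on defect rate (9.9 vs 1.4).
#3: worse on capacity (298 vs 575).
#4: worse on capacity (416 vs 575).
#5: worse on capacity (426 vs 575).
#6: worse on capacity (242 vs 575).
#8: worse on defect rate (3.9 vs 1.4).
#9: worse on capacity (158 vs 575).
#10: worse on capacity (566 vs 575).
#11: worse on capacity (489 vs 575).
#12: worse on capacity (566 vs 575).
No option dominates #7.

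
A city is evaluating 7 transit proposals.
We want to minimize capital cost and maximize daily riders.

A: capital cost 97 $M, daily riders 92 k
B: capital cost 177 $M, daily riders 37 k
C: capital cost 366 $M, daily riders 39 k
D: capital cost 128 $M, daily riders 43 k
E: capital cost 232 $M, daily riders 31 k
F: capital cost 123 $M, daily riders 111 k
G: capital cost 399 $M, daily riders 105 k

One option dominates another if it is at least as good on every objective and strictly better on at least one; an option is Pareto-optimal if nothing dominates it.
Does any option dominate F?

No

A: worse on daily riders (92 vs 111).
B: worse on capital cost (177 vs 123).
C: worse on capital cost (366 vs 123).
D: worse on capital cost (128 vs 123).
E: worse on capital cost (232 vs 123).
G: worse on capital cost (399 vs 123).
No option is at least as good as F on every objective and strictly better on one.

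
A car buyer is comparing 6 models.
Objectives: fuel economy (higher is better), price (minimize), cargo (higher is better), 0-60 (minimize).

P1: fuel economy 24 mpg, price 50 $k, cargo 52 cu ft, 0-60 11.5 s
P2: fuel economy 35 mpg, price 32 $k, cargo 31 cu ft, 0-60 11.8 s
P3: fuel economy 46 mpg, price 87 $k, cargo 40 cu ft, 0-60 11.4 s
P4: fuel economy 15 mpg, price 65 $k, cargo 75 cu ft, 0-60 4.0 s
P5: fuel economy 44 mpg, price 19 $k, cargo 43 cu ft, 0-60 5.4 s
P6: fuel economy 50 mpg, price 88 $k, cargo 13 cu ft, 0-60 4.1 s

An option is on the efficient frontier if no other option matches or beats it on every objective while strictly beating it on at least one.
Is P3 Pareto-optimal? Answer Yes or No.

P1: worse on fuel economy (24 vs 46).
P2: worse on fuel economy (35 vs 46).
P4: worse on fuel economy (15 vs 46).
P5: worse on fuel economy (44 vs 46).
P6: worse on price (88 vs 87).
No option is at least as good as P3 on every objective and strictly better on one.

Yes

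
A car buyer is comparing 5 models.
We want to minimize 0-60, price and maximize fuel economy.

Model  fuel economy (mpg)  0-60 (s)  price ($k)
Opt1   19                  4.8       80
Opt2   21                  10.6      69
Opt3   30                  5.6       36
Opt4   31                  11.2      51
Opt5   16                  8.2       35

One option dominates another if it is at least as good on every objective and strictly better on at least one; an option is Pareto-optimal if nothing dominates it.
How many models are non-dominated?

4

Opt1: not dominated (best 0-60).
Opt2: dominated by Opt3 (fuel economy 30≥21, 0-60 5.6≤10.6, price 36≤69).
Opt3: not dominated.
Opt4: not dominated (best fuel economy).
Opt5: not dominated (best price).
Pareto-optimal: Opt1, Opt3, Opt4, Opt5 → 4.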